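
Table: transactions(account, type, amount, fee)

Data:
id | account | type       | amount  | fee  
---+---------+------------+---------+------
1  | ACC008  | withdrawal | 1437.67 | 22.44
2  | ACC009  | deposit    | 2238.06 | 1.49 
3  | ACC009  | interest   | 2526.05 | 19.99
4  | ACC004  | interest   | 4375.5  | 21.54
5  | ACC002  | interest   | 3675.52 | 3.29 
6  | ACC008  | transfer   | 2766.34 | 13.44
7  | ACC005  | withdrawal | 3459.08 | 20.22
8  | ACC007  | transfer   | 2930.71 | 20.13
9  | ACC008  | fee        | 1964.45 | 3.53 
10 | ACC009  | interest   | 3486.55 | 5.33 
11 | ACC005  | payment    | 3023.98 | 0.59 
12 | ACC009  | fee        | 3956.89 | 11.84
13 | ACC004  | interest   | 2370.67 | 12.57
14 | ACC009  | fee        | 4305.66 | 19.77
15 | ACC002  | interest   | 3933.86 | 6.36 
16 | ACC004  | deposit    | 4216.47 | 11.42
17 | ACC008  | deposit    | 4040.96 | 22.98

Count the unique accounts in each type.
SELECT type, COUNT(DISTINCT account)
FROM transactions
GROUP BY type

Result:
  deposit: 3 distinct
  fee: 2 distinct
  interest: 3 distinct
  payment: 1 distinct
  transfer: 2 distinct
  withdrawal: 2 distinct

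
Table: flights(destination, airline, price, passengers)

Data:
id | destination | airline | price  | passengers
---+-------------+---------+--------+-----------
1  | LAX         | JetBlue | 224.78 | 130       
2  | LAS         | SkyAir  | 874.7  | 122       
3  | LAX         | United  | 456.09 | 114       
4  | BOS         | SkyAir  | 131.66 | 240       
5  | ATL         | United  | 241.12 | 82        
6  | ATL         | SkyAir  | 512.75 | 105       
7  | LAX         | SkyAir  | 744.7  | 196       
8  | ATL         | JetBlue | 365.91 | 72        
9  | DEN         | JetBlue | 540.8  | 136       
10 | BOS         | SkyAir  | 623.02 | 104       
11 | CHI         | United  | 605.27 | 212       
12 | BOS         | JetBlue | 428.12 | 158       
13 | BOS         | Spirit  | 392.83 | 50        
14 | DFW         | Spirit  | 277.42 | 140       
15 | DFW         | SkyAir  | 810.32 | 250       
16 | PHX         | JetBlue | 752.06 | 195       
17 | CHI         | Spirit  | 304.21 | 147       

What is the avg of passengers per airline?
SELECT airline, AVG(passengers) as result
FROM flights
GROUP BY airline

Result:
  JetBlue: 138.20
  SkyAir: 169.50
  Spirit: 112.33
  United: 136.00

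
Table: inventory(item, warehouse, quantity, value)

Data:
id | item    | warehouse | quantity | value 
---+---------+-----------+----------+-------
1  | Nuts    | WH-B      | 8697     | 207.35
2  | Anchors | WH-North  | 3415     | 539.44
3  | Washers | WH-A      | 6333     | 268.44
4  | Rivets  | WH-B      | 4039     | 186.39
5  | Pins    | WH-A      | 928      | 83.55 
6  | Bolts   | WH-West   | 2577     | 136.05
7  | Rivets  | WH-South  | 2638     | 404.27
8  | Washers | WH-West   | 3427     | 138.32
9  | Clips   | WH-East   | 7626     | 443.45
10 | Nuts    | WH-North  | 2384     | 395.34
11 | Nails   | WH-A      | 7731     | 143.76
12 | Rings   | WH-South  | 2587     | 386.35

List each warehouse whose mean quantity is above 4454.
SELECT warehouse, AVG(quantity)
FROM inventory
GROUP BY warehouse
HAVING AVG(quantity) > 4454

Result:
  WH-A: avg=4997.33
  WH-B: avg=6368.00
  WH-East: avg=7626.00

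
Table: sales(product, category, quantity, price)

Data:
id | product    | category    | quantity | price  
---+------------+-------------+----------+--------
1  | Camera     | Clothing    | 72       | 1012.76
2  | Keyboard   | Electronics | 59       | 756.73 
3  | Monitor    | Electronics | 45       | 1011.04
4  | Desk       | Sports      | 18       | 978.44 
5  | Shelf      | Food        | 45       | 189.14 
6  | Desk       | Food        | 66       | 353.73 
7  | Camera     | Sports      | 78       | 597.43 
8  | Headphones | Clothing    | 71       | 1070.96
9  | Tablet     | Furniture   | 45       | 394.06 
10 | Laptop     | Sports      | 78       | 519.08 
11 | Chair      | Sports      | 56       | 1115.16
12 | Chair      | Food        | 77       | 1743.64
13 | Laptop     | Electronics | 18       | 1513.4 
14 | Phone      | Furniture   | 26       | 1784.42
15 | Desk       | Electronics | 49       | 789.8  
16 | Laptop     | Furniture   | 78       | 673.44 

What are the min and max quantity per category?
SELECT category, MIN(quantity), MAX(quantity)
FROM sales
GROUP BY category

Result:
  Clothing: min=71, max=72
  Electronics: min=18, max=59
  Food: min=45, max=77
  Furniture: min=26, max=78
  Sports: min=18, max=78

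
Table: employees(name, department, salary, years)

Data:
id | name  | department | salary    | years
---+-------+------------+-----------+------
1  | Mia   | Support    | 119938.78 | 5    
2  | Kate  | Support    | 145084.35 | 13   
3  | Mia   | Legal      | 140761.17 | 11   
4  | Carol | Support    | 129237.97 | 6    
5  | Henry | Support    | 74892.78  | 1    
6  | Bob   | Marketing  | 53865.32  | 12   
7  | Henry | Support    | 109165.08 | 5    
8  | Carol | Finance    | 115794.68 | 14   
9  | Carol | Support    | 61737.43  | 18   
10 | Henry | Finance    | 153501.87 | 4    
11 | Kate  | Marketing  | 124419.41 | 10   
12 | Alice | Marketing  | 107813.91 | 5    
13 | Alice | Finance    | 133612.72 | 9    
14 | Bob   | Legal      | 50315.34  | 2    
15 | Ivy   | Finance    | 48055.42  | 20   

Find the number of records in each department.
SELECT department, COUNT(*) as count
FROM employees
GROUP BY department

Result:
  Finance: 4
  Legal: 2
  Marketing: 3
  Support: 6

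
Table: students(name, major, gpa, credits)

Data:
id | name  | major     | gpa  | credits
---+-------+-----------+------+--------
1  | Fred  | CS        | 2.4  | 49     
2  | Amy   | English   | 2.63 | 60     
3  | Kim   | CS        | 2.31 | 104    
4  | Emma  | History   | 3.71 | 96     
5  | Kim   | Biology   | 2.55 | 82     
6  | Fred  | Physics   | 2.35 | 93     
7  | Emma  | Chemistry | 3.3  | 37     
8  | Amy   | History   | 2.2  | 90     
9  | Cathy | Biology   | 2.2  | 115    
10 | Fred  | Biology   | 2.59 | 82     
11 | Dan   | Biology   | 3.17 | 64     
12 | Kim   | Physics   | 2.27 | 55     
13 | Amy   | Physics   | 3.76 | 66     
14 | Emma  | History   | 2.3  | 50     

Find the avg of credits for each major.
SELECT major, AVG(credits) as result
FROM students
GROUP BY major

Result:
  Biology: 85.75
  CS: 76.50
  Chemistry: 37.00
  English: 60.00
  History: 78.67
  Physics: 71.33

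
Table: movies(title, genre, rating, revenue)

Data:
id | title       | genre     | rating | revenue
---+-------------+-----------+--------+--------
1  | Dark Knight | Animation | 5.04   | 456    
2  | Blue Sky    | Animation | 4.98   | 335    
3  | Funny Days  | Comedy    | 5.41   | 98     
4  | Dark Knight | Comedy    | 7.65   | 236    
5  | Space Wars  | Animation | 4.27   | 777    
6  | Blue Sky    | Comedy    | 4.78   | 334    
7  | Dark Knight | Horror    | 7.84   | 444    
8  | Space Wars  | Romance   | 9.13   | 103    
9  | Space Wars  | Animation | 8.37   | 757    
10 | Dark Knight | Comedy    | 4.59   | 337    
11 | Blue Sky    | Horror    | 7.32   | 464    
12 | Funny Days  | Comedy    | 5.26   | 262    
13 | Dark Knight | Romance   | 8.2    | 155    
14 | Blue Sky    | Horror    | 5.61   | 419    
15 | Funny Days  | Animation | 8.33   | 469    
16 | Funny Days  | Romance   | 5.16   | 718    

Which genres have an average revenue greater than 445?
SELECT genre, AVG(revenue)
FROM movies
GROUP BY genre
HAVING AVG(revenue) > 445

Result:
  Animation: avg=558.80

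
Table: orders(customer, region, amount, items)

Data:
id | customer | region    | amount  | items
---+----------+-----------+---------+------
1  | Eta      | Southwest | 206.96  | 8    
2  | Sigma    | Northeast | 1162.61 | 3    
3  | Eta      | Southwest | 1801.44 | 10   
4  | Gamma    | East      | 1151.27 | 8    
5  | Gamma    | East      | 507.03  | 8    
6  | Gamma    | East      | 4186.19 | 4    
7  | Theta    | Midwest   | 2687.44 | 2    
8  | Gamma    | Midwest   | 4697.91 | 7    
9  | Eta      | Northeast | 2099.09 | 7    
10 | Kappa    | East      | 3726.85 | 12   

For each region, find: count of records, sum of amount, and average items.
SELECT region,
       COUNT(*) as cnt,
       SUM(amount) as total_amount,
       AVG(items) as avg_items
FROM orders
GROUP BY region

Result:
  East: 4 records, 9571.34 total amount, 8.00 avg items
  Midwest: 2 records, 7385.35 total amount, 4.50 avg items
  Northeast: 2 records, 3261.70 total amount, 5.00 avg items
  Southwest: 2 records, 2008.40 total amount, 9.00 avg items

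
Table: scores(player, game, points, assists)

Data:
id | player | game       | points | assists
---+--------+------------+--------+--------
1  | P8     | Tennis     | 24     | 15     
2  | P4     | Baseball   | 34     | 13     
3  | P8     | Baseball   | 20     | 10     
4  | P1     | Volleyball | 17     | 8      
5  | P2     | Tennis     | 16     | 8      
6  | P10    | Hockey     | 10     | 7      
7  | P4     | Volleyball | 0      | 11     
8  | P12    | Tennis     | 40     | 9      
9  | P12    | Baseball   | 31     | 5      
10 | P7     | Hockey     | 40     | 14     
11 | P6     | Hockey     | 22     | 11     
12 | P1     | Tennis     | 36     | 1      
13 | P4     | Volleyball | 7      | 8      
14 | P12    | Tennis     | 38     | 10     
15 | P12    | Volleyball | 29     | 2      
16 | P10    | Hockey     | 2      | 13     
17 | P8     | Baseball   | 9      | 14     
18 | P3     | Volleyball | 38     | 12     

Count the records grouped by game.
SELECT game, COUNT(*) as count
FROM scores
GROUP BY game

Result:
  Baseball: 4
  Hockey: 4
  Tennis: 5
  Volleyball: 5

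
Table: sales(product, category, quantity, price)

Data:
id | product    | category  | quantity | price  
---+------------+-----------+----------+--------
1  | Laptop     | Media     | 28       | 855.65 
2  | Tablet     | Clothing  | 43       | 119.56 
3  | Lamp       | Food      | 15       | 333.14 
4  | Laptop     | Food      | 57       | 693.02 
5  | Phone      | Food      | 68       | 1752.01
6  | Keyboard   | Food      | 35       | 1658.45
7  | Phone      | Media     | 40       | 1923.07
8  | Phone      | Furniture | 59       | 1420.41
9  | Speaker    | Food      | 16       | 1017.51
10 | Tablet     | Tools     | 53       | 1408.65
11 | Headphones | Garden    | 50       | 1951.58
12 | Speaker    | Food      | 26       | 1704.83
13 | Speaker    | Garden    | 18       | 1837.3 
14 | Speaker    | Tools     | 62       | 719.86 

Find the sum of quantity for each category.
SELECT category, SUM(quantity) as result
FROM sales
GROUP BY category

Result:
  Clothing: 43
  Food: 217
  Furniture: 59
  Garden: 68
  Media: 68
  Tools: 115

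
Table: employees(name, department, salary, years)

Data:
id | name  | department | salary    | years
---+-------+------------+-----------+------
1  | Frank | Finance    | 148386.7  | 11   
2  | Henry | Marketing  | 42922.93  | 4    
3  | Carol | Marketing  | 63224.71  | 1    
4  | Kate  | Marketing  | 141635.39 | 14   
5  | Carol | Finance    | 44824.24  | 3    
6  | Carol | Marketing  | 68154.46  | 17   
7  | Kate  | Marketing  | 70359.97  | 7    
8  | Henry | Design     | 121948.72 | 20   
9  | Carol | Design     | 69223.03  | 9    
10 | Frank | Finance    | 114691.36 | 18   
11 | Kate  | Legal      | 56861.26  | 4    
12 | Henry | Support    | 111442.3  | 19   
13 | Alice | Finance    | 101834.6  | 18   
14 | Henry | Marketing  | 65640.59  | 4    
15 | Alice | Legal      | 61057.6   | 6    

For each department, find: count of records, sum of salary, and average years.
SELECT department,
       COUNT(*) as cnt,
       SUM(salary) as total_salary,
       AVG(years) as avg_years
FROM employees
GROUP BY department

Result:
  Design: 2 records, 191171.75 total salary, 14.50 avg years
  Finance: 4 records, 409736.90 total salary, 12.50 avg years
  Legal: 2 records, 117918.86 total salary, 5.00 avg years
  Marketing: 6 records, 451938.05 total salary, 7.83 avg years
  Support: 1 records, 111442.30 total salary, 19.00 avg years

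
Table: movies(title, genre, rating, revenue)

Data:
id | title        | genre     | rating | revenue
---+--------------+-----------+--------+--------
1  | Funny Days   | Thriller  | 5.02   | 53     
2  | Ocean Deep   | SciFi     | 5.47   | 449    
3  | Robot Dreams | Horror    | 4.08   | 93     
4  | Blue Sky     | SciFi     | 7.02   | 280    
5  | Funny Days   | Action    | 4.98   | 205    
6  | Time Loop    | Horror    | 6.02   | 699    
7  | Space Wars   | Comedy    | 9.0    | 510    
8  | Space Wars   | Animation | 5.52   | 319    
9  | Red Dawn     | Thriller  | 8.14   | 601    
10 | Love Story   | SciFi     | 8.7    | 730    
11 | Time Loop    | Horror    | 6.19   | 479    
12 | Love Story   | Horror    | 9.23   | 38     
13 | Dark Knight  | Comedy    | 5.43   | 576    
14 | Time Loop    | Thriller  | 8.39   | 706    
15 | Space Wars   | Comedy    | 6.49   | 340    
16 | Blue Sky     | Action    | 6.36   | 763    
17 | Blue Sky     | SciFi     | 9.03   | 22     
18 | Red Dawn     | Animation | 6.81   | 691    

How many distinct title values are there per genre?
SELECT genre, COUNT(DISTINCT title)
FROM movies
GROUP BY genre

Result:
  Action: 2 distinct
  Animation: 2 distinct
  Comedy: 2 distinct
  Horror: 3 distinct
  SciFi: 3 distinct
  Thriller: 3 distinct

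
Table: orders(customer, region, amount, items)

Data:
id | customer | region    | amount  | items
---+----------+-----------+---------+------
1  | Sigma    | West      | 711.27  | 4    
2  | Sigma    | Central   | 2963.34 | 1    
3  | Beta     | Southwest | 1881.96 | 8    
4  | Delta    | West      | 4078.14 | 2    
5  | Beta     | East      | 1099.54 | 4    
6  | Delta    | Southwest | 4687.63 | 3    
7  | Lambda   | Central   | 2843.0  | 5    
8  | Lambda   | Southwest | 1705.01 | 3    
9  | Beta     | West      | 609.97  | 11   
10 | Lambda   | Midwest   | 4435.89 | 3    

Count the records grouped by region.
SELECT region, COUNT(*) as count
FROM orders
GROUP BY region

Result:
  Central: 2
  East: 1
  Midwest: 1
  Southwest: 3
  West: 3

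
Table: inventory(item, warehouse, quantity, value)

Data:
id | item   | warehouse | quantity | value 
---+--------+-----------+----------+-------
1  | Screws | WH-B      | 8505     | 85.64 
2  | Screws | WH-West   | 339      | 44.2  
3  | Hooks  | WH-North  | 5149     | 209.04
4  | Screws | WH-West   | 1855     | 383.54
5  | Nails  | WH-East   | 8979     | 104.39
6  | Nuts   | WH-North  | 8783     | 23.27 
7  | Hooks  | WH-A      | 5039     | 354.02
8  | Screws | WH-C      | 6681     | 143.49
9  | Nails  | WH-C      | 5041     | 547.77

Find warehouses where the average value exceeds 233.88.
SELECT warehouse, AVG(value)
FROM inventory
GROUP BY warehouse
HAVING AVG(value) > 233.88

Result:
  WH-A: avg=354.02
  WH-C: avg=345.63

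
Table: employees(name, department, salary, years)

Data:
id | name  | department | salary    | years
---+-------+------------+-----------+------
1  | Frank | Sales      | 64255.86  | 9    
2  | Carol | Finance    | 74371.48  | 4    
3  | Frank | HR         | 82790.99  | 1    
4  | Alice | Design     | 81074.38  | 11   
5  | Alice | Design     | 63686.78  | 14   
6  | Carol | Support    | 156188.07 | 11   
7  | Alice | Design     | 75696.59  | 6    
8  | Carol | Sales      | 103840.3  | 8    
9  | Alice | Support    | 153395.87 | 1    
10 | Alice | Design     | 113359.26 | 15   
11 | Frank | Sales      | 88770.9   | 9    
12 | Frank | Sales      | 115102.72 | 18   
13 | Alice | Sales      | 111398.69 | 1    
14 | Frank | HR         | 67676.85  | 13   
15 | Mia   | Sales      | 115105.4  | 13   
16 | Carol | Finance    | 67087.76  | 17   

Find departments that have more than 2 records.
SELECT department, COUNT(*) as cnt
FROM employees
GROUP BY department
HAVING COUNT(*) > 2

Result:
  Design: 4
  Sales: 6

Note: HAVING filters groups after aggregation, WHERE filters rows before.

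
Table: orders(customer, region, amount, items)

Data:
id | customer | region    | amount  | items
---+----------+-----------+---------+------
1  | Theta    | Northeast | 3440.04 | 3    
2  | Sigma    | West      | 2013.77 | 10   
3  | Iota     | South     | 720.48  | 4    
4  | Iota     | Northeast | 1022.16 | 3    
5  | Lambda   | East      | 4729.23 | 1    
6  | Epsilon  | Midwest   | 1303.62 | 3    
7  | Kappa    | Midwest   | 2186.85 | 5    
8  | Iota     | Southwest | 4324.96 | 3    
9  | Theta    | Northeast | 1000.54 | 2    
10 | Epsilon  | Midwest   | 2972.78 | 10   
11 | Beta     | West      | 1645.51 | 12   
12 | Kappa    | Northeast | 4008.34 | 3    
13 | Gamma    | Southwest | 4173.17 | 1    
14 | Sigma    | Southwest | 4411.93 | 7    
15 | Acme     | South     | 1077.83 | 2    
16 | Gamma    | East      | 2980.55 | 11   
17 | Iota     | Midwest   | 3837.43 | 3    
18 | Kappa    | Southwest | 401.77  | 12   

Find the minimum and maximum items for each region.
SELECT region, MIN(items), MAX(items)
FROM orders
GROUP BY region

Result:
  East: min=1, max=11
  Midwest: min=3, max=10
  Northeast: min=2, max=3
  South: min=2, max=4
  Southwest: min=1, max=12
  West: min=10, max=12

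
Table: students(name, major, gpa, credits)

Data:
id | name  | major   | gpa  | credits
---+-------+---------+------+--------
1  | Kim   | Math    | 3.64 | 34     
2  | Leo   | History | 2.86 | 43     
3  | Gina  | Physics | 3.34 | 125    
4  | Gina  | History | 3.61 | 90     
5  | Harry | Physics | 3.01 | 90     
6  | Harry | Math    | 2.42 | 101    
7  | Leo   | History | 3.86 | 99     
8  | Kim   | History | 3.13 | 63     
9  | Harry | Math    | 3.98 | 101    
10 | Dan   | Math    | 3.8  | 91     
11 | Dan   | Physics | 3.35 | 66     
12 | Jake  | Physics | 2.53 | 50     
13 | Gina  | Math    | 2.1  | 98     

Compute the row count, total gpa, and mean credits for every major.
SELECT major,
       COUNT(*) as cnt,
       SUM(gpa) as total_gpa,
       AVG(credits) as avg_credits
FROM students
GROUP BY major

Result:
  History: 4 records, 13.46 total gpa, 73.75 avg credits
  Math: 5 records, 15.94 total gpa, 85.00 avg credits
  Physics: 4 records, 12.23 total gpa, 82.75 avg credits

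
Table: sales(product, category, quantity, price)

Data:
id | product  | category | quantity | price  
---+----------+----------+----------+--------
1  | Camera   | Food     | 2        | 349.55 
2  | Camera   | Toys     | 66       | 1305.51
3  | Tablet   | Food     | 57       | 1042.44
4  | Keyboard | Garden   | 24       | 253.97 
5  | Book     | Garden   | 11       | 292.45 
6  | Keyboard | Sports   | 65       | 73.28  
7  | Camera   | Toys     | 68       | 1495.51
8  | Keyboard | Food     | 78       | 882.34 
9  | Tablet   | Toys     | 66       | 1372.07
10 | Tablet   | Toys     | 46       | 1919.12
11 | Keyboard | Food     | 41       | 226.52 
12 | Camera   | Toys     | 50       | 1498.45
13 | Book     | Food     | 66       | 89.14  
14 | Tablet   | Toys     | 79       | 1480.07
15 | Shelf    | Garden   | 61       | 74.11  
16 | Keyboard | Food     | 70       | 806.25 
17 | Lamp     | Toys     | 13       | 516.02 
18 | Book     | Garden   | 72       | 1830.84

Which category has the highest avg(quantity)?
SELECT category, AVG(quantity) as val
FROM sales
GROUP BY category
ORDER BY val DESC
LIMIT 1

Result: Sports with avg(quantity) = 65.00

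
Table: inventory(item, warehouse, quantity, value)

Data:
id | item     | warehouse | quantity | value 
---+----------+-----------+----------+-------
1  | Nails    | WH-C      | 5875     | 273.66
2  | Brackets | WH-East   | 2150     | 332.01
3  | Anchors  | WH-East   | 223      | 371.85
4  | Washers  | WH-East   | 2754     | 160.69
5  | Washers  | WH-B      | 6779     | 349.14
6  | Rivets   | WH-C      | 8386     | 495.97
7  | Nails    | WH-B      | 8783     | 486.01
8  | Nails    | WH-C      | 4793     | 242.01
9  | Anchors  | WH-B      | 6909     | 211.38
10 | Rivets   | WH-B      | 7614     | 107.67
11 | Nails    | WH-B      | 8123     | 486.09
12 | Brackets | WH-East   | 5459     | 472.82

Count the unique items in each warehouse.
SELECT warehouse, COUNT(DISTINCT item)
FROM inventory
GROUP BY warehouse

Result:
  WH-B: 4 distinct
  WH-C: 2 distinct
  WH-East: 3 distinct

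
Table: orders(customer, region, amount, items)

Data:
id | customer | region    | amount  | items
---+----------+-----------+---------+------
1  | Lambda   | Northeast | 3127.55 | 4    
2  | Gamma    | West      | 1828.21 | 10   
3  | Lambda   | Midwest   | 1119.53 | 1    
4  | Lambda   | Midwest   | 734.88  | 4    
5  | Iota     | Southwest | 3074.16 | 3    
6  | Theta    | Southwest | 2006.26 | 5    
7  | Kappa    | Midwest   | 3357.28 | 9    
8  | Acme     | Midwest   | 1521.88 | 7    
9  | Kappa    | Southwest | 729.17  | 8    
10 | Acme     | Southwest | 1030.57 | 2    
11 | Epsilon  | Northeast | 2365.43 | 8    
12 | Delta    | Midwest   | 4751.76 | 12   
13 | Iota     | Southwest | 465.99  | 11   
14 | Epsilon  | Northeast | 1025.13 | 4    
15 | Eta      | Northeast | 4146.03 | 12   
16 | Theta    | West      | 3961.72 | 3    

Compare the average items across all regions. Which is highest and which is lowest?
SELECT region, AVG(items)
FROM orders
GROUP BY region
ORDER BY AVG(items)

All groups:
  Southwest: 5.80
  West: 6.50
  Midwest: 6.60
  Northeast: 7.00

Highest: Northeast (7.00)
Lowest: Southwest (5.80)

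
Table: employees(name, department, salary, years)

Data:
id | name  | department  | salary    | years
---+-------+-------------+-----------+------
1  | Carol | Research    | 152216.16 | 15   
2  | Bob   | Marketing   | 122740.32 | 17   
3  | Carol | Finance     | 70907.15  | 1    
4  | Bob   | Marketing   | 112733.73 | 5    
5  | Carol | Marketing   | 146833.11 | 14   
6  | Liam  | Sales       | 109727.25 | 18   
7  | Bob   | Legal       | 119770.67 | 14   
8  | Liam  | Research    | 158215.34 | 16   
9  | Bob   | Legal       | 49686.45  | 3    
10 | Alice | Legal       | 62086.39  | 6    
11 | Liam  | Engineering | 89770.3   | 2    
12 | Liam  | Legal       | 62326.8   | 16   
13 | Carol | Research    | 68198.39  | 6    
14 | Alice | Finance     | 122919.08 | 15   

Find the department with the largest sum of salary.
SELECT department, SUM(salary) as val
FROM employees
GROUP BY department
ORDER BY val DESC
LIMIT 1

Result: Marketing with sum(salary) = 382307.16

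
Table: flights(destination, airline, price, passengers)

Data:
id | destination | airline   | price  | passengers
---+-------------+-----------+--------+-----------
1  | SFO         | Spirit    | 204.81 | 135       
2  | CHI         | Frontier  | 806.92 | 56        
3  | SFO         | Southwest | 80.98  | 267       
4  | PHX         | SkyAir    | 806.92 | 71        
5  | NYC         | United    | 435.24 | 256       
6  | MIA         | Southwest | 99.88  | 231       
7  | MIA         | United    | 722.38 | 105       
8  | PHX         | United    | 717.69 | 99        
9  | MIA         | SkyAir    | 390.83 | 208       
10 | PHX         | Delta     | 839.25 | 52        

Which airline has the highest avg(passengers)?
SELECT airline, AVG(passengers) as val
FROM flights
GROUP BY airline
ORDER BY val DESC
LIMIT 1

Result: Southwest with avg(passengers) = 249.00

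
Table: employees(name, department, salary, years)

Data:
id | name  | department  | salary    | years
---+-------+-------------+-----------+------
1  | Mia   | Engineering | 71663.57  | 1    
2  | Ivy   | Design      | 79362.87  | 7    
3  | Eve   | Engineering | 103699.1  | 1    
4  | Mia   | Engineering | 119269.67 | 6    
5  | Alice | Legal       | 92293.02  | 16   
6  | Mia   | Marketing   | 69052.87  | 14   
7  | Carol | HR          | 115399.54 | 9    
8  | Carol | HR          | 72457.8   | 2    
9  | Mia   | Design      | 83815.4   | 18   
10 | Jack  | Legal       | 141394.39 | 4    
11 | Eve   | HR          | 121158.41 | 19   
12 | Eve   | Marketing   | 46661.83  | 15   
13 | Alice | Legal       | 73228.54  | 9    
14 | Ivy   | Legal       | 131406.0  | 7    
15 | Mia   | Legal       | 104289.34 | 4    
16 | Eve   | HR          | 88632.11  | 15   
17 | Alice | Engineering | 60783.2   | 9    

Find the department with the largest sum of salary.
SELECT department, SUM(salary) as val
FROM employees
GROUP BY department
ORDER BY val DESC
LIMIT 1

Result: Legal with sum(salary) = 542611.29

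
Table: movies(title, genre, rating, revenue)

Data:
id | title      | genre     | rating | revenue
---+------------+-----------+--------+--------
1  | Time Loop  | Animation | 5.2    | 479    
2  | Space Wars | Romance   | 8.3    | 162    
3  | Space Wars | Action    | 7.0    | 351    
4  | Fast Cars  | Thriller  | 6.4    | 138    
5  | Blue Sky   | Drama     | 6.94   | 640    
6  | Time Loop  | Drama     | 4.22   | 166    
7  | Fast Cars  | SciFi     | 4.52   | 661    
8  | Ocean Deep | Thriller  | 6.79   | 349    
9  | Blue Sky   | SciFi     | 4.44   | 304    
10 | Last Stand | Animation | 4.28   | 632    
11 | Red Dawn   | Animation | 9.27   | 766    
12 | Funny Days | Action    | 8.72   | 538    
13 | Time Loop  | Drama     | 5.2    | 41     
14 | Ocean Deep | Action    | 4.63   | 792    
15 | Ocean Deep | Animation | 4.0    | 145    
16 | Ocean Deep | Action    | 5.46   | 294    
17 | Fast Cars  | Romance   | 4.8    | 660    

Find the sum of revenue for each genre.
SELECT genre, SUM(revenue) as result
FROM movies
GROUP BY genre

Result:
  Action: 1975
  Animation: 2022
  Drama: 847
  Romance: 822
  SciFi: 965
  Thriller: 487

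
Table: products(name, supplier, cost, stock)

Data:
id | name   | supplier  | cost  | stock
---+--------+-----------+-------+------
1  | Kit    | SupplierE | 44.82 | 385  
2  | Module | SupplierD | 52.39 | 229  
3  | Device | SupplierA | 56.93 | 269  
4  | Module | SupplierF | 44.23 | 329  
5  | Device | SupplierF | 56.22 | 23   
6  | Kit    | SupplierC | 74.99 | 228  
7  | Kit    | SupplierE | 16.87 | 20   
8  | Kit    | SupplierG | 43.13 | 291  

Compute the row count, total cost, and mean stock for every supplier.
SELECT supplier,
       COUNT(*) as cnt,
       SUM(cost) as total_cost,
       AVG(stock) as avg_stock
FROM products
GROUP BY supplier

Result:
  SupplierA: 1 records, 56.93 total cost, 269.00 avg stock
  SupplierC: 1 records, 74.99 total cost, 228.00 avg stock
  SupplierD: 1 records, 52.39 total cost, 229.00 avg stock
  SupplierE: 2 records, 61.69 total cost, 202.50 avg stock
  SupplierF: 2 records, 100.45 total cost, 176.00 avg stock
  SupplierG: 1 records, 43.13 total cost, 291.00 avg stock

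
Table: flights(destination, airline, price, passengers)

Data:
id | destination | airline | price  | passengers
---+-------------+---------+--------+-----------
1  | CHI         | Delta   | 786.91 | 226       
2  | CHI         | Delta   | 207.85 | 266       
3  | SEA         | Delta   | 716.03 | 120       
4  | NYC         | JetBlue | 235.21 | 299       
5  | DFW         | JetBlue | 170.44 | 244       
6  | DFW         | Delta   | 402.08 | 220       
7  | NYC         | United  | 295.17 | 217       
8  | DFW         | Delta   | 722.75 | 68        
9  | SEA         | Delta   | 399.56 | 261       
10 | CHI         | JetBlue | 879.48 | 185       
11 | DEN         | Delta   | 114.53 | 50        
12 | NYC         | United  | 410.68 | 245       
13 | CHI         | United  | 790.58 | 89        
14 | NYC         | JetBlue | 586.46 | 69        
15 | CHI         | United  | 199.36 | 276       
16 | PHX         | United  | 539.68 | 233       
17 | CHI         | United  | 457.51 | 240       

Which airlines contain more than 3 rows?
SELECT airline, COUNT(*) as cnt
FROM flights
GROUP BY airline
HAVING COUNT(*) > 3

Result:
  Delta: 7
  JetBlue: 4
  United: 6

Note: HAVING filters groups after aggregation, WHERE filters rows before.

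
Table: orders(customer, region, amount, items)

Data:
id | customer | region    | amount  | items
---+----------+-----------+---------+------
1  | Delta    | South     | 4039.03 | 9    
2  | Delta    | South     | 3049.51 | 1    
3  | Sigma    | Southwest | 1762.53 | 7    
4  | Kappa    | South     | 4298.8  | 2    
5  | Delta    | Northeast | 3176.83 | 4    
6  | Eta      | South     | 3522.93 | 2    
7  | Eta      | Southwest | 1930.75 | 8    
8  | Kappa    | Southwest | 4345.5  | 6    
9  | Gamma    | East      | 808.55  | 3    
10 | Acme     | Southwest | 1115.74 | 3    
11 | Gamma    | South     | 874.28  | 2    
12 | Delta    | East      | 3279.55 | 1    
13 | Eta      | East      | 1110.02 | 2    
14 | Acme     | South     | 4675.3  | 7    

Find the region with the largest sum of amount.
SELECT region, SUM(amount) as val
FROM orders
GROUP BY region
ORDER BY val DESC
LIMIT 1

Result: South with sum(amount) = 20459.85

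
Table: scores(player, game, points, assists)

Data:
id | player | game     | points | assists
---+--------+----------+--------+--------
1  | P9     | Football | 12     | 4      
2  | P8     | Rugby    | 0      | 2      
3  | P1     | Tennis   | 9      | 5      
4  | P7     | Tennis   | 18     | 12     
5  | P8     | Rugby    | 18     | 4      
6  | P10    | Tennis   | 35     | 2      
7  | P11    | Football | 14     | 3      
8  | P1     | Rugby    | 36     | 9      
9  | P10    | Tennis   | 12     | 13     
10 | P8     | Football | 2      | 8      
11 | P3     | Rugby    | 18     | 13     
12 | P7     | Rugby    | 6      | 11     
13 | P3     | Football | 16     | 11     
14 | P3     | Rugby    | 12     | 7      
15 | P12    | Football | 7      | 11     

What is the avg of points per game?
SELECT game, AVG(points) as result
FROM scores
GROUP BY game

Result:
  Football: 10.20
  Rugby: 15.00
  Tennis: 18.50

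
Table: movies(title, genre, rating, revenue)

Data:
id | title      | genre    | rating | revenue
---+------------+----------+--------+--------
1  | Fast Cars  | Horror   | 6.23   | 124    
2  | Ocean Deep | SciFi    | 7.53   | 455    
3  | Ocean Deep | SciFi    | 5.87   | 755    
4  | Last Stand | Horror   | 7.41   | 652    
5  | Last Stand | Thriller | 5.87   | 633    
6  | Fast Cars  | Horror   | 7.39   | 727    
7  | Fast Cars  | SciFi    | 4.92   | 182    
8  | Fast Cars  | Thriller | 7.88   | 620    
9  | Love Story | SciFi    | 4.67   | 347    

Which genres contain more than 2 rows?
SELECT genre, COUNT(*) as cnt
FROM movies
GROUP BY genre
HAVING COUNT(*) > 2

Result:
  Horror: 3
  SciFi: 4

Note: HAVING filters groups after aggregation, WHERE filters rows before.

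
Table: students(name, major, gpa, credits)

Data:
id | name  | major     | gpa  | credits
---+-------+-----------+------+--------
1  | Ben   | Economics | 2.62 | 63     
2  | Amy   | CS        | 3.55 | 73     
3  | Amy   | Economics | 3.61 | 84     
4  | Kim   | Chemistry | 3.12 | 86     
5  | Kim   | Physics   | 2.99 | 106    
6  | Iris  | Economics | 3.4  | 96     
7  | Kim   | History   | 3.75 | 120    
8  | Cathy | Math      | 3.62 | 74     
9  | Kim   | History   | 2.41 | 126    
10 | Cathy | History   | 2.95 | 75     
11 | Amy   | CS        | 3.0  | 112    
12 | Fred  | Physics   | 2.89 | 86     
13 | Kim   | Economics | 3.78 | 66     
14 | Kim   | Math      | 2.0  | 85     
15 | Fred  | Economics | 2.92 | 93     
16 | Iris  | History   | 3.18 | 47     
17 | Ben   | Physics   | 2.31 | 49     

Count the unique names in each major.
SELECT major, COUNT(DISTINCT name)
FROM students
GROUP BY major

Result:
  CS: 1 distinct
  Chemistry: 1 distinct
  Economics: 5 distinct
  History: 3 distinct
  Math: 2 distinct
  Physics: 3 distinct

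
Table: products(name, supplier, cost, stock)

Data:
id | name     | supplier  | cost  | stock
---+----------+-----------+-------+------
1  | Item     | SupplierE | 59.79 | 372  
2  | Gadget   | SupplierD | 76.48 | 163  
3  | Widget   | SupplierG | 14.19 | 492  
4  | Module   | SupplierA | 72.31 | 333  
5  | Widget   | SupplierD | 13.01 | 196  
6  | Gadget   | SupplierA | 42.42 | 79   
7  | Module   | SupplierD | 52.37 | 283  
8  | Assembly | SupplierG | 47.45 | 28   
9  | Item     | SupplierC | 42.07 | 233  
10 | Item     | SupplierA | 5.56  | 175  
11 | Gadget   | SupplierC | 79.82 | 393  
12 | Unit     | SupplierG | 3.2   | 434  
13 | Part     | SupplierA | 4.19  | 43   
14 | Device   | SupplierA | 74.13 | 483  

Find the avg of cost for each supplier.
SELECT supplier, AVG(cost) as result
FROM products
GROUP BY supplier

Result:
  SupplierA: 39.72
  SupplierC: 60.95
  SupplierD: 47.29
  SupplierE: 59.79
  SupplierG: 21.61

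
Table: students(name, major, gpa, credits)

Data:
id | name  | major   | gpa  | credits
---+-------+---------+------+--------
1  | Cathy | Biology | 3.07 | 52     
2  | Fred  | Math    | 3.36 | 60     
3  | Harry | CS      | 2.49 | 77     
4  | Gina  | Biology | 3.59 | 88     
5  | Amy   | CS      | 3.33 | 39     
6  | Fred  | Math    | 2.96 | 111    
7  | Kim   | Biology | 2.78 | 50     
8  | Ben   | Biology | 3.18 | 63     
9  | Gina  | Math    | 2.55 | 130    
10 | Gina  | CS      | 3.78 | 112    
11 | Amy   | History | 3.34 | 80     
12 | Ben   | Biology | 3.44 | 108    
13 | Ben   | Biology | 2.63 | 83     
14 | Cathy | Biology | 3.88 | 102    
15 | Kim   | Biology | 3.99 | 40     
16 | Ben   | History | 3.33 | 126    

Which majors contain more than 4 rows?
SELECT major, COUNT(*) as cnt
FROM students
GROUP BY major
HAVING COUNT(*) > 4

Result:
  Biology: 8

Note: HAVING filters groups after aggregation, WHERE filters rows before.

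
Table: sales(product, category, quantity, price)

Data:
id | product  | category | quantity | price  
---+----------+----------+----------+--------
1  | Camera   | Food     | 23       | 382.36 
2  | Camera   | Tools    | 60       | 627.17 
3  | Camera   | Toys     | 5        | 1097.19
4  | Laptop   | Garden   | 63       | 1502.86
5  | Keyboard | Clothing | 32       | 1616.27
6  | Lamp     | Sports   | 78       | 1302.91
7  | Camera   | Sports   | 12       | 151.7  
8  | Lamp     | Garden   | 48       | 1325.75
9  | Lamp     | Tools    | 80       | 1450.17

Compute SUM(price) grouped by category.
SELECT category, SUM(price) as result
FROM sales
GROUP BY category

Result:
  Clothing: 1616.27
  Food: 382.36
  Garden: 2828.61
  Sports: 1454.61
  Tools: 2077.34
  Toys: 1097.19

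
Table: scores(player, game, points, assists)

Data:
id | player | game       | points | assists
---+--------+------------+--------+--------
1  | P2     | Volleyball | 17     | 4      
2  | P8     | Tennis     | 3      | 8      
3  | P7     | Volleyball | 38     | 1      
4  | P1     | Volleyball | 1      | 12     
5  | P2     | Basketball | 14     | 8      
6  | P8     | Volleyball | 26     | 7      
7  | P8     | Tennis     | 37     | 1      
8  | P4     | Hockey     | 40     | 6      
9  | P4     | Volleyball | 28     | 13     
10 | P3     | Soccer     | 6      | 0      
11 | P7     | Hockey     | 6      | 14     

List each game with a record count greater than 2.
SELECT game, COUNT(*) as cnt
FROM scores
GROUP BY game
HAVING COUNT(*) > 2

Result:
  Volleyball: 5

Note: HAVING filters groups after aggregation, WHERE filters rows before.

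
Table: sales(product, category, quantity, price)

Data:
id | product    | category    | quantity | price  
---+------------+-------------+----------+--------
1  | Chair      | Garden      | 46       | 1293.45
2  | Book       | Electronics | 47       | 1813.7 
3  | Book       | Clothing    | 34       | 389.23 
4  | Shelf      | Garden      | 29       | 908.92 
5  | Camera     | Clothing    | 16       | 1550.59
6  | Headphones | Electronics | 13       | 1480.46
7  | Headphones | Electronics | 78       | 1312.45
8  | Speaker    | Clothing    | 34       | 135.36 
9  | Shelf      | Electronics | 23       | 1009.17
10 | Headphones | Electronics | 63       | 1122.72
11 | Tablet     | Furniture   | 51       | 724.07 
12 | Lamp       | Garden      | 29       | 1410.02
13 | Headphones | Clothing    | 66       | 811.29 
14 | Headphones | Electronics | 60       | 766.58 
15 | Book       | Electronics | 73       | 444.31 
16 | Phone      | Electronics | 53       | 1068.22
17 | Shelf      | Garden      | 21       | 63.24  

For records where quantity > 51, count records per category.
SELECT category, COUNT(*)
FROM sales
WHERE quantity > 51
GROUP BY category

Note: WHERE filters rows before grouping.

Result:
  Clothing: 1
  Electronics: 5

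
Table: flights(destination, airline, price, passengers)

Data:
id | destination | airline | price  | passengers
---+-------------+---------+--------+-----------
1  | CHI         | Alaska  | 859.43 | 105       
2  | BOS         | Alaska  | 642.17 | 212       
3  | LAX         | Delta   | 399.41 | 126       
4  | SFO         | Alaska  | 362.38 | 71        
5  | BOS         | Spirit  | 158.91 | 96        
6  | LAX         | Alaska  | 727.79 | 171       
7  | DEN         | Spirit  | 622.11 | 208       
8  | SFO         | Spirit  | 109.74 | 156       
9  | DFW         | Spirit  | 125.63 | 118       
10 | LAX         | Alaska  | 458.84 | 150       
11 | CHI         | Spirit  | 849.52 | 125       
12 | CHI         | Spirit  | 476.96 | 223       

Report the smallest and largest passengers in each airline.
SELECT airline, MIN(passengers), MAX(passengers)
FROM flights
GROUP BY airline

Result:
  Alaska: min=71, max=212
  Delta: min=126, max=126
  Spirit: min=96, max=223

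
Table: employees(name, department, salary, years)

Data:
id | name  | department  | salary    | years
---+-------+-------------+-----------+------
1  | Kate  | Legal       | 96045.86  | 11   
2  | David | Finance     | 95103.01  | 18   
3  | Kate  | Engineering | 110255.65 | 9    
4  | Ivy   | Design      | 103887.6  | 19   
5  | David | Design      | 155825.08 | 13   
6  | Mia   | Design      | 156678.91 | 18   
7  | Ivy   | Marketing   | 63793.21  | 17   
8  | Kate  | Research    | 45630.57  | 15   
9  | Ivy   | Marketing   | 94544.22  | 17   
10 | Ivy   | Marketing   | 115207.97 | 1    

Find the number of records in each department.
SELECT department, COUNT(*) as count
FROM employees
GROUP BY department

Result:
  Design: 3
  Engineering: 1
  Finance: 1
  Legal: 1
  Marketing: 3
  Research: 1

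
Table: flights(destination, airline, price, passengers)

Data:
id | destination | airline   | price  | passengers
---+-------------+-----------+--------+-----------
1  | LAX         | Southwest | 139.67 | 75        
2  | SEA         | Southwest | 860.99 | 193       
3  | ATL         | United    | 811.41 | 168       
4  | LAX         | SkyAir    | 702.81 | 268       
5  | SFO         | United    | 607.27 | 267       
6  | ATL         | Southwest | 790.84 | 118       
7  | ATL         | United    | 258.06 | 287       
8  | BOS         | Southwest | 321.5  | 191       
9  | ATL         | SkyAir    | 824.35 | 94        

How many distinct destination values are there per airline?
SELECT airline, COUNT(DISTINCT destination)
FROM flights
GROUP BY airline

Result:
  SkyAir: 2 distinct
  Southwest: 4 distinct
  United: 2 distinct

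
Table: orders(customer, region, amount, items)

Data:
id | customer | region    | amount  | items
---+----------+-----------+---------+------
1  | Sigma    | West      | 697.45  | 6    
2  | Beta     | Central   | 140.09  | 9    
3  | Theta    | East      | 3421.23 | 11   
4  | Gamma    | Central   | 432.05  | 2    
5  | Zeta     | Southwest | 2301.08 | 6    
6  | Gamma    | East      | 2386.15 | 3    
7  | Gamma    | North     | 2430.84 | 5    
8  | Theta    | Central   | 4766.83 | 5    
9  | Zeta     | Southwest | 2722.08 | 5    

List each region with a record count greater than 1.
SELECT region, COUNT(*) as cnt
FROM orders
GROUP BY region
HAVING COUNT(*) > 1

Result:
  Central: 3
  East: 2
  Southwest: 2

Note: HAVING filters groups after aggregation, WHERE filters rows before.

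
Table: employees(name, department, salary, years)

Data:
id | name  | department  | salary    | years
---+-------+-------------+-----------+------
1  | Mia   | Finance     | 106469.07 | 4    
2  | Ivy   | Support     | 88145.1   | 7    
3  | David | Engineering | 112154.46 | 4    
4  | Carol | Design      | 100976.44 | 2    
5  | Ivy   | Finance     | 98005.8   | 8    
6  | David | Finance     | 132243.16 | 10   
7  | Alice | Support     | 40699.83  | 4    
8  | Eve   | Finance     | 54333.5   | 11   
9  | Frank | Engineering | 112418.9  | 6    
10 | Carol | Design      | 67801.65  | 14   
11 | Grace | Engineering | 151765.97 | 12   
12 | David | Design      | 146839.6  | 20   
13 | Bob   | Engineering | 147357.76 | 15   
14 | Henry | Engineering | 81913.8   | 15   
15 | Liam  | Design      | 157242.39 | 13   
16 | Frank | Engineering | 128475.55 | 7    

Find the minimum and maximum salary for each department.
SELECT department, MIN(salary), MAX(salary)
FROM employees
GROUP BY department

Result:
  Design: min=67801.65, max=157242.39
  Engineering: min=81913.80, max=151765.97
  Finance: min=54333.50, max=132243.16
  Support: min=40699.83, max=88145.10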